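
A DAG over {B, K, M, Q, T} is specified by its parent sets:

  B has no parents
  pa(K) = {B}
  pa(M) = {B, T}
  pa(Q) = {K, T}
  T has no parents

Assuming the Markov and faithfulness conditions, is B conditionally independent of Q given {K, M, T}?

There are 2 undirected paths between B and Q; checking each against the conditioning set {K, M, T}:
  1. B → K → Q — K:chain[blocks] ⇒ blocked
  2. B → M ← T → Q — M:collider[open]; T:fork[blocks] ⇒ blocked
Every path is blocked, so B and Q are d-separated given {K, M, T}.

Yes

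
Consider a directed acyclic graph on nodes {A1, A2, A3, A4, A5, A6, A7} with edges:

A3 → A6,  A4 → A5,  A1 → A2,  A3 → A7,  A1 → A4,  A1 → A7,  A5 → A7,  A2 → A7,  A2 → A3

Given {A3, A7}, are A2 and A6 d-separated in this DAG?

Yes

4 paths connect A2 and A6; each must be blocked for d-separation to hold:
Path 1: A2 → A3 → A6
  A3 is a chain here and A3 is conditioned on, so the path is blocked at A3.
Path 2: A2 ← A1 → A4 → A5 → A7 ← A3 → A6
  A3 is a fork here and A3 is conditioned on, so the path is blocked at A3.
Path 3: A2 ← A1 → A7 ← A3 → A6
  A3 is a fork here and A3 is conditioned on, so the path is blocked at A3.
Path 4: A2 → A7 ← A3 → A6
  A3 is a fork here and A3 is conditioned on, so the path is blocked at A3.
Since every path is blocked, d-separation holds.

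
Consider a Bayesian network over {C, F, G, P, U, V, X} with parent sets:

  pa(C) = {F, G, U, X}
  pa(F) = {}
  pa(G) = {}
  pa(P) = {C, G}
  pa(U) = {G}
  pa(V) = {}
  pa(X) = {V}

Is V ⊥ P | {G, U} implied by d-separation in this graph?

No — V and P are not d-separated given {G, U}.

We examine all 3 paths between V and P:
  1. V → X → C ← U ← G → P — X:chain[open]; C:collider[blocks]; U:chain[blocks]; G:fork[blocks] ⇒ blocked
  2. V → X → C ← G → P — X:chain[open]; C:collider[blocks]; G:fork[blocks] ⇒ blocked
  3. V → X → C → P — X:chain[open]; C:chain[open] ⇒ active
At least one path is unblocked, so d-separation fails.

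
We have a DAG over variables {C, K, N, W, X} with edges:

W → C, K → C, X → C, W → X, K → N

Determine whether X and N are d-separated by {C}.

No

We examine all 2 paths between X and N:
  1. X ← W → C ← K → N — W:fork[open]; C:collider[open]; K:fork[open] ⇒ active
  2. X → C ← K → N — C:collider[open]; K:fork[open] ⇒ active
At least one path is unblocked, so d-separation fails.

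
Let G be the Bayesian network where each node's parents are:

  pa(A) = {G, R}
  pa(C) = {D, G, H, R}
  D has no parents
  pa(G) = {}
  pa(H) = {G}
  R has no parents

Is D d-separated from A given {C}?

We examine all 3 paths between D and A:
Path 1: D → C ← R → A
  C is a collider and C is conditioned on, which opens it; R is a fork and R is not conditioned on — no node blocks this path, so it is active.
Path 2: D → C ← H ← G → A
  C is a collider and C is conditioned on, which opens it; H is a chain and H is not conditioned on; G is a fork and G is not conditioned on — no node blocks this path, so it is active.
Path 3: D → C ← G → A
  C is a collider and C is conditioned on, which opens it; G is a fork and G is not conditioned on — no node blocks this path, so it is active.
At least one path is unblocked, so d-separation fails.

No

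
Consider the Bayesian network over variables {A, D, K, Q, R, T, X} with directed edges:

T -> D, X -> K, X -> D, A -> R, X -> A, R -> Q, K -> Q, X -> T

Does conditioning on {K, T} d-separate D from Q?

We examine all 4 paths between D and Q:
Path 1: D ← T ← X → K → Q
  T is a chain here and T is conditioned on, so the path is blocked at T.
Path 2: D ← T ← X → A → R → Q
  T is a chain here and T is conditioned on, so the path is blocked at T.
Path 3: D ← X → K → Q
  K is a chain here and K is conditioned on, so the path is blocked at K.
Path 4: D ← X → A → R → Q
  X is a fork and X is not conditioned on; A is a chain and A is not conditioned on; R is a chain and R is not conditioned on — no node blocks this path, so it is active.
Since the path D ← X → A → R → Q is active, D and Q are not d-separated given {K, T}.

No — D and Q are not d-separated given {K, T}.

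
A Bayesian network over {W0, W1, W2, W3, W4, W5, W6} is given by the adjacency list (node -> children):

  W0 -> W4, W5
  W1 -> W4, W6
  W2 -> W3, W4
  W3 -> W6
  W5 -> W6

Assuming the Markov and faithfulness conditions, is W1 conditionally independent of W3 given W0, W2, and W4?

Yes

We examine all 4 paths between W1 and W3:
Path 1: W1 → W6 ← W5 ← W0 → W4 ← W2 → W3
  W6 is a collider here and neither W6 nor any of its descendants is conditioned on, so the collider stays closed — the path is blocked at W6.
Path 2: W1 → W6 ← W3
  W6 is a collider here and neither W6 nor any of its descendants is conditioned on, so the collider stays closed — the path is blocked at W6.
Path 3: W1 → W4 ← W0 → W5 → W6 ← W3
  W0 is a fork here and W0 is conditioned on, so the path is blocked at W0.
Path 4: W1 → W4 ← W2 → W3
  W2 is a fork here and W2 is conditioned on, so the path is blocked at W2.
Since every path is blocked, d-separation holds.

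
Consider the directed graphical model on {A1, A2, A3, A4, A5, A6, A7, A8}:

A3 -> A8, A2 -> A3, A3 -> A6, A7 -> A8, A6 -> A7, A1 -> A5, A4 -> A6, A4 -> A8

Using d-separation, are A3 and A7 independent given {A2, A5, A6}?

Yes

We examine all 4 paths between A3 and A7:
Path 1: A3 → A8 ← A4 → A6 → A7
  A8 is a collider here and neither A8 nor any of its descendants is conditioned on, so the collider stays closed — the path is blocked at A8.
Path 2: A3 → A8 ← A7
  A8 is a collider here and neither A8 nor any of its descendants is conditioned on, so the collider stays closed — the path is blocked at A8.
Path 3: A3 → A6 ← A4 → A8 ← A7
  A8 is a collider here and neither A8 nor any of its descendants is conditioned on, so the collider stays closed — the path is blocked at A8.
Path 4: A3 → A6 → A7
  A6 is a chain here and A6 is conditioned on, so the path is blocked at A6.
Since every path is blocked, d-separation holds.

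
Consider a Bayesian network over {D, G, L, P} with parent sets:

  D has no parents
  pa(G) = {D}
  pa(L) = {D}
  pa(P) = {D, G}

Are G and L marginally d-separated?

Enumerating the 2 paths from G to L and testing each for blocking by ∅:
  1. G ← D → L — D:fork[open] ⇒ active
  2. G → P ← D → L — P:collider[blocks]; D:fork[open] ⇒ blocked
Because an active path exists, G and L are not d-separated.

No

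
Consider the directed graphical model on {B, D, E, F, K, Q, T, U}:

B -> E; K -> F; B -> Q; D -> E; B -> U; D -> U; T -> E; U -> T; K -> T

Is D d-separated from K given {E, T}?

No — D and K are not d-separated given {E, T}.

There are 4 undirected paths between D and K; checking each against the conditioning set {E, T}:
  1. D → U ← B → E ← T ← K — U:collider[open]; B:fork[open]; E:collider[open]; T:chain[blocks] ⇒ blocked
  2. D → U → T ← K — U:chain[open]; T:collider[open] ⇒ active
  3. D → E ← B → U → T ← K — E:collider[open]; B:fork[open]; U:chain[open]; T:collider[open] ⇒ active
  4. D → E ← T ← K — E:collider[open]; T:chain[blocks] ⇒ blocked
Because an active path exists, D and K are not d-separated.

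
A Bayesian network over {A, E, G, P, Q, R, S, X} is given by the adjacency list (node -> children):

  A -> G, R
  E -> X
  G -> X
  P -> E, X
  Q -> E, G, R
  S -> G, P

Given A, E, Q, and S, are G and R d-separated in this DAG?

Yes — G and R are d-separated given {A, E, Q, S}.

There are 6 undirected paths between G and R; checking each against the conditioning set {A, E, Q, S}:
Path 1: G ← Q → R
  Q is a fork here and Q is conditioned on, so the path is blocked at Q.
Path 2: G → X ← P → E ← Q → R
  X is a collider here and neither X nor any of its descendants is conditioned on, so the collider stays closed — the path is blocked at X.
Path 3: G → X ← E ← Q → R
  X is a collider here and neither X nor any of its descendants is conditioned on, so the collider stays closed — the path is blocked at X.
Path 4: G ← A → R
  A is a fork here and A is conditioned on, so the path is blocked at A.
Path 5: G ← S → P → X ← E ← Q → R
  S is a fork here and S is conditioned on, so the path is blocked at S.
Path 6: G ← S → P → E ← Q → R
  S is a fork here and S is conditioned on, so the path is blocked at S.
All paths are blocked; G ⊥ R | {A, E, Q, S} holds.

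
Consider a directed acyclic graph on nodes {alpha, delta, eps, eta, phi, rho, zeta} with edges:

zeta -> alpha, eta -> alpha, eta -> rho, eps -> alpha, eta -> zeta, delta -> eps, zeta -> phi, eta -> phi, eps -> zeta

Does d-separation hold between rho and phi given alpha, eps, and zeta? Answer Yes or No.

We examine all 4 paths between rho and phi:
Path 1: rho ← eta → alpha ← eps → zeta → phi
  eps is a fork here and eps is conditioned on, so the path is blocked at eps.
Path 2: rho ← eta → alpha ← zeta → phi
  zeta is a fork here and zeta is conditioned on, so the path is blocked at zeta.
Path 3: rho ← eta → zeta → phi
  zeta is a chain here and zeta is conditioned on, so the path is blocked at zeta.
Path 4: rho ← eta → phi
  eta is a fork and eta is not conditioned on — no node blocks this path, so it is active.
Since the path rho ← eta → phi is active, rho and phi are not d-separated given {alpha, eps, zeta}.

No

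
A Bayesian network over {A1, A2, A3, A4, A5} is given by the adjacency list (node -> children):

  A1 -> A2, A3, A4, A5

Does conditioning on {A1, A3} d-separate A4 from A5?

Only one path connects A4 and A5:
Path 1: A4 ← A1 → A5
  A1 is a fork here and A1 is conditioned on, so the path is blocked at A1.
Every path is blocked, so A4 and A5 are d-separated given {A1, A3}.

Yes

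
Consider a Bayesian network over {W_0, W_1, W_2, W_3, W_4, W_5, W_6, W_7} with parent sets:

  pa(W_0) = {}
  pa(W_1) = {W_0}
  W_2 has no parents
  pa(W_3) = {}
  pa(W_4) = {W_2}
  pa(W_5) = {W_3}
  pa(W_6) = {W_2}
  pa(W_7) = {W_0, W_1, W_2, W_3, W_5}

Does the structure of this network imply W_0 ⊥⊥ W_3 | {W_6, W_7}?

No

4 paths connect W_0 and W_3; each must be blocked for d-separation to hold:
  1. W_0 → W_1 → W_7 ← W_5 ← W_3 — W_1:chain[open]; W_7:collider[open]; W_5:chain[open] ⇒ active
  2. W_0 → W_1 → W_7 ← W_3 — W_1:chain[open]; W_7:collider[open] ⇒ active
  3. W_0 → W_7 ← W_5 ← W_3 — W_7:collider[open]; W_5:chain[open] ⇒ active
  4. W_0 → W_7 ← W_3 — W_7:collider[open] ⇒ active
Since the path W_0 → W_1 → W_7 ← W_5 ← W_3 is active, W_0 and W_3 are not d-separated given {W_6, W_7}.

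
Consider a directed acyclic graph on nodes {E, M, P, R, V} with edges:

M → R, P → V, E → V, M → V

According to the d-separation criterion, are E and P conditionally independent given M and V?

No — E and P are not d-separated given {M, V}.

There is one path between E and P:
Path 1: E → V ← P
  V is a collider and V is conditioned on, which opens it — no node blocks this path, so it is active.
Since the path E → V ← P is active, E and P are not d-separated given {M, V}.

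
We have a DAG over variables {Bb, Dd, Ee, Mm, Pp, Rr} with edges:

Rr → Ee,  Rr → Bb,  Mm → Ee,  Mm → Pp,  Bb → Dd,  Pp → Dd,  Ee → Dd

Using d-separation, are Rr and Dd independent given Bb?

No

Enumerating the 3 paths from Rr to Dd and testing each for blocking by {Bb}:
Path 1: Rr → Ee → Dd
  Ee is a chain and Ee is not conditioned on — no node blocks this path, so it is active.
Path 2: Rr → Ee ← Mm → Pp → Dd
  Ee is a collider here and neither Ee nor any of its descendants is conditioned on, so the collider stays closed — the path is blocked at Ee.
Path 3: Rr → Bb → Dd
  Bb is a chain here and Bb is conditioned on, so the path is blocked at Bb.
Since the path Rr → Ee → Dd is active, Rr and Dd are not d-separated given {Bb}.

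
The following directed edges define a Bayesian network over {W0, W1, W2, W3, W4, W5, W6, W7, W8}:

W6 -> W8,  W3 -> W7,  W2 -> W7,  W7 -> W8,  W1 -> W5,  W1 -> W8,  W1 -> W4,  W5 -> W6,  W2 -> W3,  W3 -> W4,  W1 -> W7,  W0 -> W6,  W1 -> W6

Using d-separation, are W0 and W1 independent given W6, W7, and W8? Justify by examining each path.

No — W0 and W1 are not d-separated given {W6, W7, W8}.

There are 6 undirected paths between W0 and W1; checking each against the conditioning set {W6, W7, W8}:
  1. W0 → W6 → W8 ← W1 — W6:chain[blocks]; W8:collider[open] ⇒ blocked
  2. W0 → W6 → W8 ← W7 ← W1 — W6:chain[blocks]; W8:collider[open]; W7:chain[blocks] ⇒ blocked
  3. W0 → W6 → W8 ← W7 ← W3 → W4 ← W1 — W6:chain[blocks]; W8:collider[open]; W7:chain[blocks]; W3:fork[open]; W4:collider[blocks] ⇒ blocked
  4. W0 → W6 → W8 ← W7 ← W2 → W3 → W4 ← W1 — W6:chain[blocks]; W8:collider[open]; W7:chain[blocks]; W2:fork[open]; W3:chain[open]; W4:collider[blocks] ⇒ blocked
  5. W0 → W6 ← W5 ← W1 — W6:collider[open]; W5:chain[open] ⇒ active
  6. W0 → W6 ← W1 — W6:collider[open] ⇒ active
Because an active path exists, W0 and W1 are not d-separated.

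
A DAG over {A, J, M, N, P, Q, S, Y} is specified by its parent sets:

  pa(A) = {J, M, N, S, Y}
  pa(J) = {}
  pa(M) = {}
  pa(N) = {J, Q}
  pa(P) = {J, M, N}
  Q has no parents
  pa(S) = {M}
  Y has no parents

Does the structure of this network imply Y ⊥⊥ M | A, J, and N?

6 paths connect Y and M; each must be blocked for d-separation to hold:
  1. Y → A ← J → N → P ← M — A:collider[open]; J:fork[blocks]; N:chain[blocks]; P:collider[blocks] ⇒ blocked
  2. Y → A ← J → P ← M — A:collider[open]; J:fork[blocks]; P:collider[blocks] ⇒ blocked
  3. Y → A ← M — A:collider[open] ⇒ active
  4. Y → A ← S ← M — A:collider[open]; S:chain[open] ⇒ active
  5. Y → A ← N ← J → P ← M — A:collider[open]; N:chain[blocks]; J:fork[blocks]; P:collider[blocks] ⇒ blocked
  6. Y → A ← N → P ← M — A:collider[open]; N:fork[blocks]; P:collider[blocks] ⇒ blocked
At least one path is unblocked, so d-separation fails.

No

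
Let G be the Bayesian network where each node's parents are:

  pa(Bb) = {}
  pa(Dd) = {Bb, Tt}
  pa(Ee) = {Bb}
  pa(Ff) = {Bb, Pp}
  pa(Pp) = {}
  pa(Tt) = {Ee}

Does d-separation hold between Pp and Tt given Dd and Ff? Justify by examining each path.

No

There are 2 undirected paths between Pp and Tt; checking each against the conditioning set {Dd, Ff}:
  1. Pp → Ff ← Bb → Dd ← Tt — Ff:collider[open]; Bb:fork[open]; Dd:collider[open] ⇒ active
  2. Pp → Ff ← Bb → Ee → Tt — Ff:collider[open]; Bb:fork[open]; Ee:chain[open] ⇒ active
Since the path Pp → Ff ← Bb → Dd ← Tt is active, Pp and Tt are not d-separated given {Dd, Ff}.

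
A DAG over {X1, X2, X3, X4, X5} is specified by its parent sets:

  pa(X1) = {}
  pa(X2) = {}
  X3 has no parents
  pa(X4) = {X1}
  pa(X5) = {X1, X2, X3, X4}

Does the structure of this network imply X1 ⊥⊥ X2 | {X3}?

Yes

We examine all 2 paths between X1 and X2:
Path 1: X1 → X4 → X5 ← X2
  X5 is a collider here and neither X5 nor any of its descendants is conditioned on, so the collider stays closed — the path is blocked at X5.
Path 2: X1 → X5 ← X2
  X5 is a collider here and neither X5 nor any of its descendants is conditioned on, so the collider stays closed — the path is blocked at X5.
Every path is blocked, so X1 and X2 are d-separated given {X3}.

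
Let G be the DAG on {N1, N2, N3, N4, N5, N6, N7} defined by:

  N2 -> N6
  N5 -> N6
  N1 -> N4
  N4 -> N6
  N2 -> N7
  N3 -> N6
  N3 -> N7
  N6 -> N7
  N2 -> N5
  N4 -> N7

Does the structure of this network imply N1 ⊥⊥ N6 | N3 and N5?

There are 5 undirected paths between N1 and N6; checking each against the conditioning set {N3, N5}:
Path 1: N1 → N4 → N6
  N4 is a chain and N4 is not conditioned on — no node blocks this path, so it is active.
Path 2: N1 → N4 → N7 ← N6
  N7 is a collider here and neither N7 nor any of its descendants is conditioned on, so the collider stays closed — the path is blocked at N7.
Path 3: N1 → N4 → N7 ← N3 → N6
  N7 is a collider here and neither N7 nor any of its descendants is conditioned on, so the collider stays closed — the path is blocked at N7.
Path 4: N1 → N4 → N7 ← N2 → N6
  N7 is a collider here and neither N7 nor any of its descendants is conditioned on, so the collider stays closed — the path is blocked at N7.
Path 5: N1 → N4 → N7 ← N2 → N5 → N6
  N7 is a collider here and neither N7 nor any of its descendants is conditioned on, so the collider stays closed — the path is blocked at N7.
At least one path is unblocked, so d-separation fails.

No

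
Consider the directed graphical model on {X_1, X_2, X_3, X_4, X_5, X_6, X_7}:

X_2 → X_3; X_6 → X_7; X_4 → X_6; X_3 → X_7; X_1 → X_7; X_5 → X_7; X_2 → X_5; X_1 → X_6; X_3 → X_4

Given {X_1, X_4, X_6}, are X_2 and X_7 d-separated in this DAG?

No

There are 4 undirected paths between X_2 and X_7; checking each against the conditioning set {X_1, X_4, X_6}:
  1. X_2 → X_5 → X_7 — X_5:chain[open] ⇒ active
  2. X_2 → X_3 → X_7 — X_3:chain[open] ⇒ active
  3. X_2 → X_3 → X_4 → X_6 → X_7 — X_3:chain[open]; X_4:chain[blocks]; X_6:chain[blocks] ⇒ blocked
  4. X_2 → X_3 → X_4 → X_6 ← X_1 → X_7 — X_3:chain[open]; X_4:chain[blocks]; X_6:collider[open]; X_1:fork[blocks] ⇒ blocked
Because an active path exists, X_2 and X_7 are not d-separated.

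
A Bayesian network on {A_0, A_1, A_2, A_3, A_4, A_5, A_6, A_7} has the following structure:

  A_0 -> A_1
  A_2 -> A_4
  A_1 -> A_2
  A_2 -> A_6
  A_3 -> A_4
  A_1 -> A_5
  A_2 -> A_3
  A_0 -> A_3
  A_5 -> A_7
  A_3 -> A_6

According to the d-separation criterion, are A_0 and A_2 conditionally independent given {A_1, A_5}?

Yes

There are 4 undirected paths between A_0 and A_2; checking each against the conditioning set {A_1, A_5}:
  1. A_0 → A_3 ← A_2 — A_3:collider[blocks] ⇒ blocked
  2. A_0 → A_3 → A_4 ← A_2 — A_3:chain[open]; A_4:collider[blocks] ⇒ blocked
  3. A_0 → A_3 → A_6 ← A_2 — A_3:chain[open]; A_6:collider[blocks] ⇒ blocked
  4. A_0 → A_1 → A_2 — A_1:chain[blocks] ⇒ blocked
Every path is blocked, so A_0 and A_2 are d-separated given {A_1, A_5}.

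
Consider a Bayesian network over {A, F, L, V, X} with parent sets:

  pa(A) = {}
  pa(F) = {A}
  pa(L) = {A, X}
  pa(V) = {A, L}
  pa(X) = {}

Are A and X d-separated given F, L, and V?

2 paths connect A and X; each must be blocked for d-separation to hold:
Path 1: A → V ← L ← X
  L is a chain here and L is conditioned on, so the path is blocked at L.
Path 2: A → L ← X
  L is a collider and L is conditioned on, which opens it — no node blocks this path, so it is active.
At least one path is unblocked, so d-separation fails.

No — A and X are not d-separated given {F, L, V}.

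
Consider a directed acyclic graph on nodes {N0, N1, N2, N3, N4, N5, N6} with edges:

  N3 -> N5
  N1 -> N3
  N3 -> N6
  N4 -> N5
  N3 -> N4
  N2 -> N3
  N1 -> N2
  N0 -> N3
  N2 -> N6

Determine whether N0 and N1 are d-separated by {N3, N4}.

There are 3 undirected paths between N0 and N1; checking each against the conditioning set {N3, N4}:
  1. N0 → N3 → N6 ← N2 ← N1 — N3:chain[blocks]; N6:collider[blocks]; N2:chain[open] ⇒ blocked
  2. N0 → N3 ← N2 ← N1 — N3:collider[open]; N2:chain[open] ⇒ active
  3. N0 → N3 ← N1 — N3:collider[open] ⇒ active
Because an active path exists, N0 and N1 are not d-separated.

No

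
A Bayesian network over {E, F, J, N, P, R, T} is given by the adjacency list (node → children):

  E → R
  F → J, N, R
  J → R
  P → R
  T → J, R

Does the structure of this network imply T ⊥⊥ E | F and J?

Yes

We examine all 3 paths between T and E:
Path 1: T → R ← E
  R is a collider here and neither R nor any of its descendants is conditioned on, so the collider stays closed — the path is blocked at R.
Path 2: T → J → R ← E
  J is a chain here and J is conditioned on, so the path is blocked at J.
Path 3: T → J ← F → R ← E
  F is a fork here and F is conditioned on, so the path is blocked at F.
Every path is blocked, so T and E are d-separated given {F, J}.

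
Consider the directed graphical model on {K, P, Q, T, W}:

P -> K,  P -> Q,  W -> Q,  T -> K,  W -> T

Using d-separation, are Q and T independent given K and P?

No

2 paths connect Q and T; each must be blocked for d-separation to hold:
  1. Q ← W → T — W:fork[open] ⇒ active
  2. Q ← P → K ← T — P:fork[blocks]; K:collider[open] ⇒ blocked
Since the path Q ← W → T is active, Q and T are not d-separated given {K, P}.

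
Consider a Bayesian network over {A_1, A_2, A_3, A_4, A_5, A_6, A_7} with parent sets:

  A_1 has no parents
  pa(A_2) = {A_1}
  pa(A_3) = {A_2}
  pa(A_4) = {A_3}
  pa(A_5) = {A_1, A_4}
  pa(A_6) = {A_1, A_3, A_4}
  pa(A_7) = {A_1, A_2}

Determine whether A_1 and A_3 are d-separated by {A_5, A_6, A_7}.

There are 6 undirected paths between A_1 and A_3; checking each against the conditioning set {A_5, A_6, A_7}:
  1. A_1 → A_6 ← A_3 — A_6:collider[open] ⇒ active
  2. A_1 → A_6 ← A_4 ← A_3 — A_6:collider[open]; A_4:chain[open] ⇒ active
  3. A_1 → A_7 ← A_2 → A_3 — A_7:collider[open]; A_2:fork[open] ⇒ active
  4. A_1 → A_5 ← A_4 ← A_3 — A_5:collider[open]; A_4:chain[open] ⇒ active
  5. A_1 → A_5 ← A_4 → A_6 ← A_3 — A_5:collider[open]; A_4:fork[open]; A_6:collider[open] ⇒ active
  6. A_1 → A_2 → A_3 — A_2:chain[open] ⇒ active
At least one path is unblocked, so d-separation fails.

No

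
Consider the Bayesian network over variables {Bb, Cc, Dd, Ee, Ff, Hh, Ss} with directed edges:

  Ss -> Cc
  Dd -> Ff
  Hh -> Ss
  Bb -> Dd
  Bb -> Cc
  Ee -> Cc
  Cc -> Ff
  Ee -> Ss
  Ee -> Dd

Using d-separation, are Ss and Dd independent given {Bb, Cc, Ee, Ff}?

There are 6 undirected paths between Ss and Dd; checking each against the conditioning set {Bb, Cc, Ee, Ff}:
Path 1: Ss → Cc ← Bb → Dd
  Bb is a fork here and Bb is conditioned on, so the path is blocked at Bb.
Path 2: Ss → Cc ← Ee → Dd
  Ee is a fork here and Ee is conditioned on, so the path is blocked at Ee.
Path 3: Ss → Cc → Ff ← Dd
  Cc is a chain here and Cc is conditioned on, so the path is blocked at Cc.
Path 4: Ss ← Ee → Cc ← Bb → Dd
  Ee is a fork here and Ee is conditioned on, so the path is blocked at Ee.
Path 5: Ss ← Ee → Cc → Ff ← Dd
  Ee is a fork here and Ee is conditioned on, so the path is blocked at Ee.
Path 6: Ss ← Ee → Dd
  Ee is a fork here and Ee is conditioned on, so the path is blocked at Ee.
Since every path is blocked, d-separation holds.

Yes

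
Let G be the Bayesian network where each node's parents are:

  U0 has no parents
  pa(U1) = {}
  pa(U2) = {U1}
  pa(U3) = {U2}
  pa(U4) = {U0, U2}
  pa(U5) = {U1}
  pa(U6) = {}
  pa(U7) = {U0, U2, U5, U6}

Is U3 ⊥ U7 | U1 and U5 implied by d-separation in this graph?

No

There are 3 undirected paths between U3 and U7; checking each against the conditioning set {U1, U5}:
Path 1: U3 ← U2 → U7
  U2 is a fork and U2 is not conditioned on — no node blocks this path, so it is active.
Path 2: U3 ← U2 → U4 ← U0 → U7
  U4 is a collider here and neither U4 nor any of its descendants is conditioned on, so the collider stays closed — the path is blocked at U4.
Path 3: U3 ← U2 ← U1 → U5 → U7
  U1 is a fork here and U1 is conditioned on, so the path is blocked at U1.
Since the path U3 ← U2 → U7 is active, U3 and U7 are not d-separated given {U1, U5}.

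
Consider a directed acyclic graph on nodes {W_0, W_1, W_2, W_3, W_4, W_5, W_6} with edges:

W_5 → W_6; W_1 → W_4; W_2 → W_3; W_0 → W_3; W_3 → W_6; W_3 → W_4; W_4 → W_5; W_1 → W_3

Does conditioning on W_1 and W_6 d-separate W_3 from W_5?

No — W_3 and W_5 are not d-separated given {W_1, W_6}.

Enumerating the 3 paths from W_3 to W_5 and testing each for blocking by {W_1, W_6}:
Path 1: W_3 → W_4 → W_5
  W_4 is a chain and W_4 is not conditioned on — no node blocks this path, so it is active.
Path 2: W_3 → W_6 ← W_5
  W_6 is a collider and W_6 is conditioned on, which opens it — no node blocks this path, so it is active.
Path 3: W_3 ← W_1 → W_4 → W_5
  W_1 is a fork here and W_1 is conditioned on, so the path is blocked at W_1.
Since the path W_3 → W_4 → W_5 is active, W_3 and W_5 are not d-separated given {W_1, W_6}.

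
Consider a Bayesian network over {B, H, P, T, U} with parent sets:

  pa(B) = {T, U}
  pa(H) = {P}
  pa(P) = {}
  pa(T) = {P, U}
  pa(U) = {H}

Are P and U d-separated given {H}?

Yes

Enumerating the 3 paths from P to U and testing each for blocking by {H}:
Path 1: P → H → U
  H is a chain here and H is conditioned on, so the path is blocked at H.
Path 2: P → T ← U
  T is a collider here and neither T nor any of its descendants is conditioned on, so the collider stays closed — the path is blocked at T.
Path 3: P → T → B ← U
  B is a collider here and neither B nor any of its descendants is conditioned on, so the collider stays closed — the path is blocked at B.
Since every path is blocked, d-separation holds.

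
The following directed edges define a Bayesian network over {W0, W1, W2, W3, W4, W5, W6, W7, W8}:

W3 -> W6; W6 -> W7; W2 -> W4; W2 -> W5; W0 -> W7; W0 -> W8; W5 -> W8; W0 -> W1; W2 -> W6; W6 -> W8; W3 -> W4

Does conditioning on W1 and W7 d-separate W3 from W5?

We examine all 6 paths between W3 and W5:
Path 1: W3 → W4 ← W2 → W6 → W8 ← W5
  W4 is a collider here and neither W4 nor any of its descendants is conditioned on, so the collider stays closed — the path is blocked at W4.
Path 2: W3 → W4 ← W2 → W6 → W7 ← W0 → W8 ← W5
  W4 is a collider here and neither W4 nor any of its descendants is conditioned on, so the collider stays closed — the path is blocked at W4.
Path 3: W3 → W4 ← W2 → W5
  W4 is a collider here and neither W4 nor any of its descendants is conditioned on, so the collider stays closed — the path is blocked at W4.
Path 4: W3 → W6 → W8 ← W5
  W8 is a collider here and neither W8 nor any of its descendants is conditioned on, so the collider stays closed — the path is blocked at W8.
Path 5: W3 → W6 → W7 ← W0 → W8 ← W5
  W8 is a collider here and neither W8 nor any of its descendants is conditioned on, so the collider stays closed — the path is blocked at W8.
Path 6: W3 → W6 ← W2 → W5
  W6 is a collider and its descendant W7 is conditioned on, which opens it; W2 is a fork and W2 is not conditioned on — no node blocks this path, so it is active.
Because an active path exists, W3 and W5 are not d-separated.

No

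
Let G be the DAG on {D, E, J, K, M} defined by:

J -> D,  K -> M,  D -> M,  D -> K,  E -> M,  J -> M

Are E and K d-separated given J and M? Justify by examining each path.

No

Enumerating the 3 paths from E to K and testing each for blocking by {J, M}:
Path 1: E → M ← J → D → K
  J is a fork here and J is conditioned on, so the path is blocked at J.
Path 2: E → M ← D → K
  M is a collider and M is conditioned on, which opens it; D is a fork and D is not conditioned on — no node blocks this path, so it is active.
Path 3: E → M ← K
  M is a collider and M is conditioned on, which opens it — no node blocks this path, so it is active.
Because an active path exists, E and K are not d-separated.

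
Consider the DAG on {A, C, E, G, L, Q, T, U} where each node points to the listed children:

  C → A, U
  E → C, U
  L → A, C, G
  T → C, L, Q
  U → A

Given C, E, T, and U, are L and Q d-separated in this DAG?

Yes — L and Q are d-separated given {C, E, T, U}.

Enumerating the 5 paths from L to Q and testing each for blocking by {C, E, T, U}:
Path 1: L → A ← U ← E → C ← T → Q
  A is a collider here and neither A nor any of its descendants is conditioned on, so the collider stays closed — the path is blocked at A.
Path 2: L → A ← U ← C ← T → Q
  A is a collider here and neither A nor any of its descendants is conditioned on, so the collider stays closed — the path is blocked at A.
Path 3: L → A ← C ← T → Q
  A is a collider here and neither A nor any of its descendants is conditioned on, so the collider stays closed — the path is blocked at A.
Path 4: L ← T → Q
  T is a fork here and T is conditioned on, so the path is blocked at T.
Path 5: L → C ← T → Q
  T is a fork here and T is conditioned on, so the path is blocked at T.
Since every path is blocked, d-separation holds.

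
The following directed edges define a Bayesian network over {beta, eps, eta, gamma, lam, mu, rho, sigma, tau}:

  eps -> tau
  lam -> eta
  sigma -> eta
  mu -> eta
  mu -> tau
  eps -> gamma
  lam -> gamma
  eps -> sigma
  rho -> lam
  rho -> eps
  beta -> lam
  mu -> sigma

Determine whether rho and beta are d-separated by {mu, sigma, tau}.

Yes

There are 6 undirected paths between rho and beta; checking each against the conditioning set {mu, sigma, tau}:
Path 1: rho → eps → sigma → eta ← lam ← beta
  sigma is a chain here and sigma is conditioned on, so the path is blocked at sigma.
Path 2: rho → eps → sigma ← mu → eta ← lam ← beta
  mu is a fork here and mu is conditioned on, so the path is blocked at mu.
Path 3: rho → eps → gamma ← lam ← beta
  gamma is a collider here and neither gamma nor any of its descendants is conditioned on, so the collider stays closed — the path is blocked at gamma.
Path 4: rho → eps → tau ← mu → sigma → eta ← lam ← beta
  mu is a fork here and mu is conditioned on, so the path is blocked at mu.
Path 5: rho → eps → tau ← mu → eta ← lam ← beta
  mu is a fork here and mu is conditioned on, so the path is blocked at mu.
Path 6: rho → lam ← beta
  lam is a collider here and neither lam nor any of its descendants is conditioned on, so the collider stays closed — the path is blocked at lam.
All paths are blocked; rho ⊥ beta | {mu, sigma, tau} holds.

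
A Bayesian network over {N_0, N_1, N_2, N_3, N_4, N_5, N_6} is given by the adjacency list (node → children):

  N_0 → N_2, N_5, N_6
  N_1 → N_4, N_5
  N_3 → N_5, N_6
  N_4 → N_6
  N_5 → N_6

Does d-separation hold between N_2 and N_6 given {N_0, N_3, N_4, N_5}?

We examine all 4 paths between N_2 and N_6:
Path 1: N_2 ← N_0 → N_6
  N_0 is a fork here and N_0 is conditioned on, so the path is blocked at N_0.
Path 2: N_2 ← N_0 → N_5 → N_6
  N_0 is a fork here and N_0 is conditioned on, so the path is blocked at N_0.
Path 3: N_2 ← N_0 → N_5 ← N_1 → N_4 → N_6
  N_0 is a fork here and N_0 is conditioned on, so the path is blocked at N_0.
Path 4: N_2 ← N_0 → N_5 ← N_3 → N_6
  N_0 is a fork here and N_0 is conditioned on, so the path is blocked at N_0.
Since every path is blocked, d-separation holds.

Yes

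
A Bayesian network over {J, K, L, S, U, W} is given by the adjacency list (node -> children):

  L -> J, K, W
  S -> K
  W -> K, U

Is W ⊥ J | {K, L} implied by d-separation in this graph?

Yes

Enumerating the 2 paths from W to J and testing each for blocking by {K, L}:
  1. W ← L → J — L:fork[blocks] ⇒ blocked
  2. W → K ← L → J — K:collider[open]; L:fork[blocks] ⇒ blocked
Every path is blocked, so W and J are d-separated given {K, L}.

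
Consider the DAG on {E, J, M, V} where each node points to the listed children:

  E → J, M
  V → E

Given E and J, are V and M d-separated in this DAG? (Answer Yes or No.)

Only one path connects V and M:
Path 1: V → E → M
  E is a chain here and E is conditioned on, so the path is blocked at E.
All paths are blocked; V ⊥ M | {E, J} holds.

Yes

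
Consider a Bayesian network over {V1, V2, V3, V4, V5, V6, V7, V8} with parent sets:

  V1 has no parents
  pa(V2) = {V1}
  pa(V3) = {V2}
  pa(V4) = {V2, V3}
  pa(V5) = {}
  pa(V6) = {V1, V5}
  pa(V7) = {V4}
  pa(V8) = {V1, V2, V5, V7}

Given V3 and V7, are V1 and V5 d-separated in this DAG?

There are 5 undirected paths between V1 and V5; checking each against the conditioning set {V3, V7}:
Path 1: V1 → V6 ← V5
  V6 is a collider here and neither V6 nor any of its descendants is conditioned on, so the collider stays closed — the path is blocked at V6.
Path 2: V1 → V2 → V4 → V7 → V8 ← V5
  V7 is a chain here and V7 is conditioned on, so the path is blocked at V7.
Path 3: V1 → V2 → V8 ← V5
  V8 is a collider here and neither V8 nor any of its descendants is conditioned on, so the collider stays closed — the path is blocked at V8.
Path 4: V1 → V2 → V3 → V4 → V7 → V8 ← V5
  V3 is a chain here and V3 is conditioned on, so the path is blocked at V3.
Path 5: V1 → V8 ← V5
  V8 is a collider here and neither V8 nor any of its descendants is conditioned on, so the collider stays closed — the path is blocked at V8.
All paths are blocked; V1 ⊥ V5 | {V3, V7} holds.

Yes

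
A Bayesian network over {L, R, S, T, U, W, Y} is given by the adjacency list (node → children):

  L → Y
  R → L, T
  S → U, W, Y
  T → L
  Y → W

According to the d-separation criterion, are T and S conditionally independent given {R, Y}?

No

We examine all 4 paths between T and S:
  1. T ← R → L → Y → W ← S — R:fork[blocks]; L:chain[open]; Y:chain[blocks]; W:collider[blocks] ⇒ blocked
  2. T ← R → L → Y ← S — R:fork[blocks]; L:chain[open]; Y:collider[open] ⇒ blocked
  3. T → L → Y → W ← S — L:chain[open]; Y:chain[blocks]; W:collider[blocks] ⇒ blocked
  4. T → L → Y ← S — L:chain[open]; Y:collider[open] ⇒ active
Because an active path exists, T and S are not d-separated.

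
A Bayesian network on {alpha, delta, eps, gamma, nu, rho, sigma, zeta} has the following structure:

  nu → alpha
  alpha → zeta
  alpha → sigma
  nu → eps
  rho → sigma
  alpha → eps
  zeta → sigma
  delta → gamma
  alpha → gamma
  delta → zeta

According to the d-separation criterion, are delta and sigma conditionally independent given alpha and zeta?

Enumerating the 4 paths from delta to sigma and testing each for blocking by {alpha, zeta}:
  1. delta → gamma ← alpha → zeta → sigma — gamma:collider[blocks]; alpha:fork[blocks]; zeta:chain[blocks] ⇒ blocked
  2. delta → gamma ← alpha → sigma — gamma:collider[blocks]; alpha:fork[blocks] ⇒ blocked
  3. delta → zeta ← alpha → sigma — zeta:collider[open]; alpha:fork[blocks] ⇒ blocked
  4. delta → zeta → sigma — zeta:chain[blocks] ⇒ blocked
All paths are blocked; delta ⊥ sigma | {alpha, zeta} holds.

Yes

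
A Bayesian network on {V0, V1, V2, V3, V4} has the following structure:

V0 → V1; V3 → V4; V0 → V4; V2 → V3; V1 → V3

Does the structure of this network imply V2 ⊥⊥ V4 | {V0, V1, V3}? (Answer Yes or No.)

Yes

Enumerating the 2 paths from V2 to V4 and testing each for blocking by {V0, V1, V3}:
Path 1: V2 → V3 → V4
  V3 is a chain here and V3 is conditioned on, so the path is blocked at V3.
Path 2: V2 → V3 ← V1 ← V0 → V4
  V1 is a chain here and V1 is conditioned on, so the path is blocked at V1.
All paths are blocked; V2 ⊥ V4 | {V0, V1, V3} holds.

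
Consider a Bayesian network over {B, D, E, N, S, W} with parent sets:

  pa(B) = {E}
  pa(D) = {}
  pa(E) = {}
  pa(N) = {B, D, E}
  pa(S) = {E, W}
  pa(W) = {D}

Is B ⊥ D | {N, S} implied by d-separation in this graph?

We examine all 4 paths between B and D:
Path 1: B ← E → N ← D
  E is a fork and E is not conditioned on; N is a collider and N is conditioned on, which opens it — no node blocks this path, so it is active.
Path 2: B ← E → S ← W ← D
  E is a fork and E is not conditioned on; S is a collider and S is conditioned on, which opens it; W is a chain and W is not conditioned on — no node blocks this path, so it is active.
Path 3: B → N ← E → S ← W ← D
  N is a collider and N is conditioned on, which opens it; E is a fork and E is not conditioned on; S is a collider and S is conditioned on, which opens it; W is a chain and W is not conditioned on — no node blocks this path, so it is active.
Path 4: B → N ← D
  N is a collider and N is conditioned on, which opens it — no node blocks this path, so it is active.
At least one path is unblocked, so d-separation fails.

No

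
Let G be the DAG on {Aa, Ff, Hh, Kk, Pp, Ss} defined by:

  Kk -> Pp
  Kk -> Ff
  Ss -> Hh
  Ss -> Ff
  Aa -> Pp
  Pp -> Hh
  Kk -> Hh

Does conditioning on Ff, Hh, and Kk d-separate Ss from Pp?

No

We examine all 4 paths between Ss and Pp:
  1. Ss → Hh ← Pp — Hh:collider[open] ⇒ active
  2. Ss → Hh ← Kk → Pp — Hh:collider[open]; Kk:fork[blocks] ⇒ blocked
  3. Ss → Ff ← Kk → Pp — Ff:collider[open]; Kk:fork[blocks] ⇒ blocked
  4. Ss → Ff ← Kk → Hh ← Pp — Ff:collider[open]; Kk:fork[blocks]; Hh:collider[open] ⇒ blocked
At least one path is unblocked, so d-separation fails.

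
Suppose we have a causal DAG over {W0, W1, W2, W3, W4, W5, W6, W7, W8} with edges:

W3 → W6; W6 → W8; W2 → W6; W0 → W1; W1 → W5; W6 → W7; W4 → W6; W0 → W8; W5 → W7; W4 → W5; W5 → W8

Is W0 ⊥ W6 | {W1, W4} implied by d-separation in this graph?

There are 6 undirected paths between W0 and W6; checking each against the conditioning set {W1, W4}:
Path 1: W0 → W8 ← W5 → W7 ← W6
  W8 is a collider here and neither W8 nor any of its descendants is conditioned on, so the collider stays closed — the path is blocked at W8.
Path 2: W0 → W8 ← W5 ← W4 → W6
  W8 is a collider here and neither W8 nor any of its descendants is conditioned on, so the collider stays closed — the path is blocked at W8.
Path 3: W0 → W8 ← W6
  W8 is a collider here and neither W8 nor any of its descendants is conditioned on, so the collider stays closed — the path is blocked at W8.
Path 4: W0 → W1 → W5 → W7 ← W6
  W1 is a chain here and W1 is conditioned on, so the path is blocked at W1.
Path 5: W0 → W1 → W5 → W8 ← W6
  W1 is a chain here and W1 is conditioned on, so the path is blocked at W1.
Path 6: W0 → W1 → W5 ← W4 → W6
  W1 is a chain here and W1 is conditioned on, so the path is blocked at W1.
Since every path is blocked, d-separation holds.

Yes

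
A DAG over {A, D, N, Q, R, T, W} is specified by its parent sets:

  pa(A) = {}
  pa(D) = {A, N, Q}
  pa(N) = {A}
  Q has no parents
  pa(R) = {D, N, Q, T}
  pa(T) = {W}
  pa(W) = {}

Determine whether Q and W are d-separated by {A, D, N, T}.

Yes

There are 4 undirected paths between Q and W; checking each against the conditioning set {A, D, N, T}:
  1. Q → D ← A → N → R ← T ← W — D:collider[open]; A:fork[blocks]; N:chain[blocks]; R:collider[blocks]; T:chain[blocks] ⇒ blocked
  2. Q → D ← N → R ← T ← W — D:collider[open]; N:fork[blocks]; R:collider[blocks]; T:chain[blocks] ⇒ blocked
  3. Q → D → R ← T ← W — D:chain[blocks]; R:collider[blocks]; T:chain[blocks] ⇒ blocked
  4. Q → R ← T ← W — R:collider[blocks]; T:chain[blocks] ⇒ blocked
All paths are blocked; Q ⊥ W | {A, D, N, T} holds.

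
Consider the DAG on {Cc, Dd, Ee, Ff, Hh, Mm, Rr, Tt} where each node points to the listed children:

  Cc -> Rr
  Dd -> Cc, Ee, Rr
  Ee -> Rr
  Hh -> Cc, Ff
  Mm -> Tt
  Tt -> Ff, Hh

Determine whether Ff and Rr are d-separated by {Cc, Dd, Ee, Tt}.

Enumerating the 6 paths from Ff to Rr and testing each for blocking by {Cc, Dd, Ee, Tt}:
Path 1: Ff ← Tt → Hh → Cc ← Dd → Ee → Rr
  Tt is a fork here and Tt is conditioned on, so the path is blocked at Tt.
Path 2: Ff ← Tt → Hh → Cc ← Dd → Rr
  Tt is a fork here and Tt is conditioned on, so the path is blocked at Tt.
Path 3: Ff ← Tt → Hh → Cc → Rr
  Tt is a fork here and Tt is conditioned on, so the path is blocked at Tt.
Path 4: Ff ← Hh → Cc ← Dd → Ee → Rr
  Dd is a fork here and Dd is conditioned on, so the path is blocked at Dd.
Path 5: Ff ← Hh → Cc ← Dd → Rr
  Dd is a fork here and Dd is conditioned on, so the path is blocked at Dd.
Path 6: Ff ← Hh → Cc → Rr
  Cc is a chain here and Cc is conditioned on, so the path is blocked at Cc.
Since every path is blocked, d-separation holds.

Yes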